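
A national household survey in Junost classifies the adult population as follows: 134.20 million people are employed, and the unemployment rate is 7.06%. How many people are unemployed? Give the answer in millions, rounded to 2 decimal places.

Let U be the number unemployed. The labor force is E + U, and U/(E+U) = 0.0706.
So U = 0.0706 × 134.20 / (1 − 0.0706) = 9.4745 / 0.9294 ≈ 10.19 million.

About 10.19 million are unemployed.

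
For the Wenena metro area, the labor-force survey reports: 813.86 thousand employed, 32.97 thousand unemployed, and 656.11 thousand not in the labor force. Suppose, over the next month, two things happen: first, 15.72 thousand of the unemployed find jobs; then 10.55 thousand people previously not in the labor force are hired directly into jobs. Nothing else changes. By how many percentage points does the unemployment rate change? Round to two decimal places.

Initially, labor force = 813.86 + 32.97 = 846.83 thousand, so u = 32.97/846.83 = 3.89%.
After the first change, unemployed falls and employed rises by 15.72; labor force unchanged → E = 829.58, U = 17.25, labor force = 846.83 thousand.
After the second change, employed and labor force both rise by 10.55; unemployed unchanged → E = 840.13, U = 17.25, labor force = 857.38 thousand.
New unemployment rate = 17.25 / 857.38 = 2.01%.
Change = 2.01% − 3.89% = −1.88 percentage points.

The unemployment rate changes by −1.88 percentage points.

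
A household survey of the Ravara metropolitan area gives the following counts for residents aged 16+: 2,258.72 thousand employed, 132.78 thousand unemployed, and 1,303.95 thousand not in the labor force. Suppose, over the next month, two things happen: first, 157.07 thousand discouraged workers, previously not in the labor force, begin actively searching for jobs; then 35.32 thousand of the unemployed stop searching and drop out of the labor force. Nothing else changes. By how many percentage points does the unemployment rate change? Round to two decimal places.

The unemployment rate changes by +4.58 percentage points.

Initially, labor force = 2,258.72 + 132.78 = 2,391.50 thousand, so u = 132.78/2,391.50 = 5.55%.
After the first change, unemployed and labor force both rise by 157.07 → E = 2,258.72, U = 289.85, labor force = 2,548.57 thousand.
After the second change, unemployed and labor force both fall by 35.32 → E = 2,258.72, U = 254.53, labor force = 2,513.25 thousand.
New unemployment rate = 254.53 / 2,513.25 = 10.13%.
Change = 10.13% − 5.55% = +4.58 percentage points.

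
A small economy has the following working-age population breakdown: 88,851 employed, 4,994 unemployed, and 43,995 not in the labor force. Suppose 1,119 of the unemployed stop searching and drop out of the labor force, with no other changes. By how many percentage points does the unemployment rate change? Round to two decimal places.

Initially, labor force = 88,851 + 4,994 = 93,845, so u = 4,994/93,845 = 5.32%.
After the change, unemployed and labor force both fall by 1,119 → E = 88,851, U = 3,875, labor force = 92,726.
New unemployment rate = 3,875 / 92,726 = 4.18%.
Change = 4.18% − 5.32% = −1.14 percentage points.

The unemployment rate changes by −1.14 percentage points.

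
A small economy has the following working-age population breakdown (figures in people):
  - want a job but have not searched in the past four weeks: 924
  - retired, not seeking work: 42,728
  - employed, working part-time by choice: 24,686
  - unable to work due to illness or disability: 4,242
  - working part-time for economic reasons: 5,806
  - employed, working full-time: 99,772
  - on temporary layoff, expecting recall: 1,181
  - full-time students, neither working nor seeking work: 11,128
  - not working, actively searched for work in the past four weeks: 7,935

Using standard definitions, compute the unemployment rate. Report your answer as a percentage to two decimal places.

Unemployment rate ≈ 6.54%.

Employed = 24,686 + 5,806 + 99,772 = 130,264 (anyone who worked, including part-time for economic reasons, counts as employed).
Unemployed = 1,181 + 7,935 = 9,116 (jobless and actively searching, or on temporary layoff).
Labor force = 130,264 + 9,116 = 139,380.
Unemployment rate = 9,116 / 139,380 = 6.54%.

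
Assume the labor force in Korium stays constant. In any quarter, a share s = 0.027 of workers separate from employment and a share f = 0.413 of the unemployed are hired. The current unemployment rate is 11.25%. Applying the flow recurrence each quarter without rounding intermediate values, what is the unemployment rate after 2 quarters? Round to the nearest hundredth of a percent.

Unemployment rate after two quarters ≈ 7.74%.

With a fixed labor force, u_{t+1} = u_t + s·(1−u_t) − f·u_t = u_t·(1−s−f) + s.
Here 1−s−f = 0.560 and s = 0.027.
u_1 = 0.112500 × 0.560 + 0.027 = 0.090000.
u_2 = 0.090000 × 0.560 + 0.027 = 0.077400.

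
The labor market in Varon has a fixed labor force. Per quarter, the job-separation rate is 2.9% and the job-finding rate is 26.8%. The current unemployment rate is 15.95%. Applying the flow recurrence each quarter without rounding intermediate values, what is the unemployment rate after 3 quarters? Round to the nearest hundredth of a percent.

With a fixed labor force, u_{t+1} = u_t + s·(1−u_t) − f·u_t = u_t·(1−s−f) + s.
Here 1−s−f = 0.703 and s = 0.029.
u_1 = 0.159500 × 0.703 + 0.029 = 0.141128.
u_2 = 0.141128 × 0.703 + 0.029 = 0.128213.
u_3 = 0.128213 × 0.703 + 0.029 = 0.119134.

Unemployment rate after three quarters ≈ 11.91%.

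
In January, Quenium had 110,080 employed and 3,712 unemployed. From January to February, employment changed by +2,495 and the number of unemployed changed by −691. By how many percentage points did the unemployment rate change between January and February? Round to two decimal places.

The unemployment rate changed by −0.65 percentage points.

January: labor force = 110,080 + 3,712 = 113,792; u = 3,712/113,792 = 3.26%.
February: labor force = 112,575 + 3,021 = 115,596; u = 3,021/115,596 = 2.61%.
Change = 2.61% − 3.26% = −0.65 pp.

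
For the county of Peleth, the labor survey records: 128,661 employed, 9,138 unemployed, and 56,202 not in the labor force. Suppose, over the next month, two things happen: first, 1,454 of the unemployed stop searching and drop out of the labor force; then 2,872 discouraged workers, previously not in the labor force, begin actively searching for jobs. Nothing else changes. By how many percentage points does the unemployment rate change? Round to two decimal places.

The unemployment rate changes by +0.95 percentage points.

Initially, labor force = 128,661 + 9,138 = 137,799, so u = 9,138/137,799 = 6.63%.
After the first change, unemployed and labor force both fall by 1,454 → E = 128,661, U = 7,684, labor force = 136,345.
After the second change, unemployed and labor force both rise by 2,872 → E = 128,661, U = 10,556, labor force = 139,217.
New unemployment rate = 10,556 / 139,217 = 7.58%.
Change = 7.58% − 6.63% = +0.95 percentage points.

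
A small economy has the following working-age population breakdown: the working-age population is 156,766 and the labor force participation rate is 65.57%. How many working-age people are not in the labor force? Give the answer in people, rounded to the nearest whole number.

Share not in the labor force = 1 − 0.6557 = 0.3443.
Not in labor force = 0.3443 × 156,766 ≈ 53,975.

About 53,975 are not in the labor force.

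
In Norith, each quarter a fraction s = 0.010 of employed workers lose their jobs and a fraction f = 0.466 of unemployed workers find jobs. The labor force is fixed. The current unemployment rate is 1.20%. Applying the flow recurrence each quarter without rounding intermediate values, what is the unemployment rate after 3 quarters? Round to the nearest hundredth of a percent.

With a fixed labor force, u_{t+1} = u_t + s·(1−u_t) − f·u_t = u_t·(1−s−f) + s.
Here 1−s−f = 0.524 and s = 0.010.
u_1 = 0.012000 × 0.524 + 0.010 = 0.016288.
u_2 = 0.016288 × 0.524 + 0.010 = 0.018535.
u_3 = 0.018535 × 0.524 + 0.010 = 0.019712.

Unemployment rate after three quarters ≈ 1.97%.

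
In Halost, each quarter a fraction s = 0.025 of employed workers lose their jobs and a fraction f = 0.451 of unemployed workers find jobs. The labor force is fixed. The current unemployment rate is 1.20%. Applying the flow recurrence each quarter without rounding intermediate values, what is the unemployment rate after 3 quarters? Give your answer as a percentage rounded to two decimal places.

With a fixed labor force, u_{t+1} = u_t + s·(1−u_t) − f·u_t = u_t·(1−s−f) + s.
Here 1−s−f = 0.524 and s = 0.025.
u_1 = 0.012000 × 0.524 + 0.025 = 0.031288.
u_2 = 0.031288 × 0.524 + 0.025 = 0.041395.
u_3 = 0.041395 × 0.524 + 0.025 = 0.046691.

Unemployment rate after three quarters ≈ 4.67%.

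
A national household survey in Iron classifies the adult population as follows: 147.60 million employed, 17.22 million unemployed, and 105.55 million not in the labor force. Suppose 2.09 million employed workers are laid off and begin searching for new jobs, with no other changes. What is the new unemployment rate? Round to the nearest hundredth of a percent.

New unemployment rate ≈ 11.72%.

Initially, labor force = 147.60 + 17.22 = 164.82 million, so u = 17.22/164.82 = 10.45%.
After the change, employed falls and unemployed rises by 2.09; labor force unchanged → E = 145.51, U = 19.31, labor force = 164.82 million.
New unemployment rate = 19.31 / 164.82 = 11.72%.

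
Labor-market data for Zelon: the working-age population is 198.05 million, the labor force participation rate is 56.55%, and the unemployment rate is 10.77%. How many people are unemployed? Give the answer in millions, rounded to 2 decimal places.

About 12.06 million are unemployed.

Labor force = 0.5655 × 198.05 = 112.00 million.
Unemployed = 0.1077 × 112.00 ≈ 12.06 million.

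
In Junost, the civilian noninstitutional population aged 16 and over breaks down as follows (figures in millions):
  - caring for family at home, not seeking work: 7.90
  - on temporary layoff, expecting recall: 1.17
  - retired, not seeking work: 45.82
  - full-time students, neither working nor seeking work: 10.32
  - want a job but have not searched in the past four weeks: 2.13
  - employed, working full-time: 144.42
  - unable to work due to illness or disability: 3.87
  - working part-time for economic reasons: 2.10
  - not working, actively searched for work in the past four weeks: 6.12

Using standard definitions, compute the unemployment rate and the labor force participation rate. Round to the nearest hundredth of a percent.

Unemployment rate ≈ 4.74%; labor force participation rate ≈ 68.71%.

Employed = 144.42 + 2.10 = 146.52 million (anyone who worked, including part-time for economic reasons, counts as employed).
Unemployed = 1.17 + 6.12 = 7.29 million (jobless and actively searching, or on temporary layoff).
Labor force = 146.52 + 7.29 = 153.81 million.
Not in labor force = 7.90 + 45.82 + 10.32 + 2.13 + 3.87 = 70.04 million (those not working and not actively searching are outside the labor force — including those who want a job but have given up searching).
Civilian working-age population = 153.81 + 70.04 = 223.85 million.
Unemployment rate = 7.29 / 153.81 = 4.74%.
Labor force participation rate = 153.81 / 223.85 = 68.71%.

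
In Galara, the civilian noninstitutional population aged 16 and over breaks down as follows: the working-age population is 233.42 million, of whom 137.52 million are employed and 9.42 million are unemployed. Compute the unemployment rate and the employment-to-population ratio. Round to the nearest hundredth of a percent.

Unemployment rate ≈ 6.41%; employment-population ratio ≈ 58.92%.

Labor force = employed + unemployed = 137.52 + 9.42 = 146.94 million.
Unemployment rate = 9.42 / 146.94 = 6.41%.
Employment-population ratio = 137.52 / 233.42 = 58.92%.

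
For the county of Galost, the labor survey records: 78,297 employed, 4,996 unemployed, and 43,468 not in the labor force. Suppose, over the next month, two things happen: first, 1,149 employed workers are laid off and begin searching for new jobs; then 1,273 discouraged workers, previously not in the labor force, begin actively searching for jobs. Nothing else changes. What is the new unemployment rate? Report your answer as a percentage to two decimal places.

Initially, labor force = 78,297 + 4,996 = 83,293, so u = 4,996/83,293 = 6.00%.
After the first change, employed falls and unemployed rises by 1,149; labor force unchanged → E = 77,148, U = 6,145, labor force = 83,293.
After the second change, unemployed and labor force both rise by 1,273 → E = 77,148, U = 7,418, labor force = 84,566.
New unemployment rate = 7,418 / 84,566 = 8.77%.

New unemployment rate ≈ 8.77%.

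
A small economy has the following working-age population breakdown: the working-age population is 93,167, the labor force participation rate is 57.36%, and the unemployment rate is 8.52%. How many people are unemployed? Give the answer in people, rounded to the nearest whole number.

About 4,553 are unemployed.

Labor force = 0.5736 × 93,167 = 53,441.
Unemployed = 0.0852 × 53,441 ≈ 4,553.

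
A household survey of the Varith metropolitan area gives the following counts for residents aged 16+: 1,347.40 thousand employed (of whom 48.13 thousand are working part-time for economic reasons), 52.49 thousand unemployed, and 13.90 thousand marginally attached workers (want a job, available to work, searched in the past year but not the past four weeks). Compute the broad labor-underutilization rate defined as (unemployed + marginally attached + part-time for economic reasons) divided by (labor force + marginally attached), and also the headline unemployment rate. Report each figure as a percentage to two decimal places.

Broad underutilization rate ≈ 8.10%; headline unemployment rate ≈ 3.75%.

Labor force = 1,347.40 + 52.49 = 1,399.89 thousand.
Numerator = 52.49 + 13.90 + 48.13 = 114.52 thousand.
Denominator = 1,399.89 + 13.90 = 1,413.79 thousand.
Broad rate = 114.52 / 1,413.79 = 8.10%.
Headline unemployment rate = 52.49 / 1,399.89 = 3.75%.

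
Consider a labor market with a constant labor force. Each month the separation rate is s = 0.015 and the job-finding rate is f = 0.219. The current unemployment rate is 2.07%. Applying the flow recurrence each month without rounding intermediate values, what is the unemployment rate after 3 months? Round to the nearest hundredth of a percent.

Unemployment rate after three months ≈ 4.46%.

With a fixed labor force, u_{t+1} = u_t + s·(1−u_t) − f·u_t = u_t·(1−s−f) + s.
Here 1−s−f = 0.766 and s = 0.015.
u_1 = 0.020700 × 0.766 + 0.015 = 0.030856.
u_2 = 0.030856 × 0.766 + 0.015 = 0.038636.
u_3 = 0.038636 × 0.766 + 0.015 = 0.044595.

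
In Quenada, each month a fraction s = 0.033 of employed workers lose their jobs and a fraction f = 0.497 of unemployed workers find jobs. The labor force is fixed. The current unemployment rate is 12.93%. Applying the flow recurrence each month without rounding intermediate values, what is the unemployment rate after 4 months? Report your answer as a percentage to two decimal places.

Unemployment rate after four months ≈ 6.55%.

With a fixed labor force, u_{t+1} = u_t + s·(1−u_t) − f·u_t = u_t·(1−s−f) + s.
Here 1−s−f = 0.470 and s = 0.033.
u_1 = 0.129300 × 0.470 + 0.033 = 0.093771.
u_2 = 0.093771 × 0.470 + 0.033 = 0.077072.
u_3 = 0.077072 × 0.470 + 0.033 = 0.069224.
u_4 = 0.069224 × 0.470 + 0.033 = 0.065535.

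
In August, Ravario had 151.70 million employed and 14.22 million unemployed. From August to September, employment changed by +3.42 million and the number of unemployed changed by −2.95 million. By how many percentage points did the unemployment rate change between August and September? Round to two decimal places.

The unemployment rate changed by −1.80 percentage points.

August: labor force = 151.70 + 14.22 = 165.92; u = 14.22/165.92 = 8.57%.
September: labor force = 155.12 + 11.27 = 166.39; u = 11.27/166.39 = 6.77%.
Change = 6.77% − 8.57% = −1.80 pp.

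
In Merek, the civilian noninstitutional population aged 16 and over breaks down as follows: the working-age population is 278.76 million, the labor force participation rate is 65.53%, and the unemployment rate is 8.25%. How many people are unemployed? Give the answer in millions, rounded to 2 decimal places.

About 15.07 million are unemployed.

Labor force = 0.6553 × 278.76 = 182.67 million.
Unemployed = 0.0825 × 182.67 ≈ 15.07 million.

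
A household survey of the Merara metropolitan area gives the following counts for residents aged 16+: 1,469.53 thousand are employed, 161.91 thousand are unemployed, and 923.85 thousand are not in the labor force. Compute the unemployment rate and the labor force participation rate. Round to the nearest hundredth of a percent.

Unemployment rate ≈ 9.92%; labor force participation rate ≈ 63.85%.

Labor force = employed + unemployed = 1,469.53 + 161.91 = 1,631.44 thousand.
Working-age population = 1,631.44 + 923.85 = 2,555.29 thousand.
Unemployment rate = 161.91 / 1,631.44 = 9.92%.
Labor force participation rate = 1,631.44 / 2,555.29 = 63.85%.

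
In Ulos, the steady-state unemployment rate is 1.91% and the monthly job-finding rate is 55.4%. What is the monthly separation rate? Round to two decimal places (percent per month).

Separation rate ≈ 1.08% per month.

From u* = s/(s+f): s = u·f/(1−u).
s = 0.0191 × 55.4 / (1 − 0.0191) = 1.0581 / 0.9809 ≈ 1.08% per month.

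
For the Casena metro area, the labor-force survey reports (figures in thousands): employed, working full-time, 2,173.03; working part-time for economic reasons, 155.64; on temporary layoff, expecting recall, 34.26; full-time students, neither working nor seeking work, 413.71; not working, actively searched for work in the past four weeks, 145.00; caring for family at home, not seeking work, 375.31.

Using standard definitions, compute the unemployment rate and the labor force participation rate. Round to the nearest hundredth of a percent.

Unemployment rate ≈ 7.15%; labor force participation rate ≈ 76.07%.

Employed = 2,173.03 + 155.64 = 2,328.67 thousand (anyone who worked, including part-time for economic reasons, counts as employed).
Unemployed = 34.26 + 145.00 = 179.26 thousand (jobless and actively searching, or on temporary layoff).
Labor force = 2,328.67 + 179.26 = 2,507.93 thousand.
Not in labor force = 413.71 + 375.31 = 789.02 thousand (those not working and not actively searching are outside the labor force).
Civilian working-age population = 2,507.93 + 789.02 = 3,296.95 thousand.
Unemployment rate = 179.26 / 2,507.93 = 7.15%.
Labor force participation rate = 2,507.93 / 3,296.95 = 76.07%.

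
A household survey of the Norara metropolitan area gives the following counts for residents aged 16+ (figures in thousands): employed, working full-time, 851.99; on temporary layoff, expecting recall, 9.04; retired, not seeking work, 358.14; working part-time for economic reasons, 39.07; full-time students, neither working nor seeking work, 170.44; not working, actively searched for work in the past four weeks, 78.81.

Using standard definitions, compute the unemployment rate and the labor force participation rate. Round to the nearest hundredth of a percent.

Unemployment rate ≈ 8.97%; labor force participation rate ≈ 64.94%.

Employed = 851.99 + 39.07 = 891.06 thousand (anyone who worked, including part-time for economic reasons, counts as employed).
Unemployed = 9.04 + 78.81 = 87.85 thousand (jobless and actively searching, or on temporary layoff).
Labor force = 891.06 + 87.85 = 978.91 thousand.
Not in labor force = 358.14 + 170.44 = 528.58 thousand (those not working and not actively searching are outside the labor force).
Civilian working-age population = 978.91 + 528.58 = 1,507.49 thousand.
Unemployment rate = 87.85 / 978.91 = 8.97%.
Labor force participation rate = 978.91 / 1,507.49 = 64.94%.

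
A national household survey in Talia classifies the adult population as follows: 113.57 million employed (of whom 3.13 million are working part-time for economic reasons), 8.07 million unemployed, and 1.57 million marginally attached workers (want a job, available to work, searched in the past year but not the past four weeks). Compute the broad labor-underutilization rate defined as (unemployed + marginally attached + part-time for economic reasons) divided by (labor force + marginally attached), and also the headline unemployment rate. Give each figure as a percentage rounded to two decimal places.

Broad underutilization rate ≈ 10.36%; headline unemployment rate ≈ 6.63%.

Labor force = 113.57 + 8.07 = 121.64 million.
Numerator = 8.07 + 1.57 + 3.13 = 12.77 million.
Denominator = 121.64 + 1.57 = 123.21 million.
Broad rate = 12.77 / 123.21 = 10.36%.
Headline unemployment rate = 8.07 / 121.64 = 6.63%.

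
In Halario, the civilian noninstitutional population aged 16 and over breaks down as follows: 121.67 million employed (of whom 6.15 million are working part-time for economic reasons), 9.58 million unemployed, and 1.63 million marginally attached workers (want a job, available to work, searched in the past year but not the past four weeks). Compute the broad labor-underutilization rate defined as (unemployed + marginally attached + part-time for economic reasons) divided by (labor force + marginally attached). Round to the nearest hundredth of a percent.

Labor force = 121.67 + 9.58 = 131.25 million.
Numerator = 9.58 + 1.63 + 6.15 = 17.36 million.
Denominator = 131.25 + 1.63 = 132.88 million.
Broad rate = 17.36 / 132.88 = 13.06%.

Broad underutilization rate ≈ 13.06%.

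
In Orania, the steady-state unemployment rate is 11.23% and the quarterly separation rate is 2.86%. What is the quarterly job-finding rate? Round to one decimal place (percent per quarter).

From u* = s/(s+f): f = s·(1−u)/u.
f = 2.86 × (1 − 0.1123) / 0.1123 = 2.5388 / 0.1123 ≈ 22.6% per quarter.

Job-finding rate ≈ 22.6% per quarter.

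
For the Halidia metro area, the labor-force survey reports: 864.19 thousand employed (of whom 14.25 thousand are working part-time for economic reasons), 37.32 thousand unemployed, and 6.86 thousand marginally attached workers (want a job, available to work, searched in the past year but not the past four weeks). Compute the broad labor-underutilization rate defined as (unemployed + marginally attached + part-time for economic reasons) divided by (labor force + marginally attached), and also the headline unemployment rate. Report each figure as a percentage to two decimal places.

Labor force = 864.19 + 37.32 = 901.51 thousand.
Numerator = 37.32 + 6.86 + 14.25 = 58.43 thousand.
Denominator = 901.51 + 6.86 = 908.37 thousand.
Broad rate = 58.43 / 908.37 = 6.43%.
Headline unemployment rate = 37.32 / 901.51 = 4.14%.

Broad underutilization rate ≈ 6.43%; headline unemployment rate ≈ 4.14%.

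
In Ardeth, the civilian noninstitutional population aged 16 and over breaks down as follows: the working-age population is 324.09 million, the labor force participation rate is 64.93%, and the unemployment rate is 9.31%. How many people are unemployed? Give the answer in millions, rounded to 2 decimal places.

About 19.59 million are unemployed.

Labor force = 0.6493 × 324.09 = 210.43 million.
Unemployed = 0.0931 × 210.43 ≈ 19.59 million.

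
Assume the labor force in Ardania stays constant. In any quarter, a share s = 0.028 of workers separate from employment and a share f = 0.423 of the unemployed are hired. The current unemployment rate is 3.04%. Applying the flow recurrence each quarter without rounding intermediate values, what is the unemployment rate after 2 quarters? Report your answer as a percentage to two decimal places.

With a fixed labor force, u_{t+1} = u_t + s·(1−u_t) − f·u_t = u_t·(1−s−f) + s.
Here 1−s−f = 0.549 and s = 0.028.
u_1 = 0.030400 × 0.549 + 0.028 = 0.044690.
u_2 = 0.044690 × 0.549 + 0.028 = 0.052535.

Unemployment rate after two quarters ≈ 5.25%.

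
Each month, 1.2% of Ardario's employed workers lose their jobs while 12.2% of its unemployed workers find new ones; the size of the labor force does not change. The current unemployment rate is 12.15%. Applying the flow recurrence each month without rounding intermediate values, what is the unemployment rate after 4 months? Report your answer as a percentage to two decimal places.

Unemployment rate after four months ≈ 10.75%.

With a fixed labor force, u_{t+1} = u_t + s·(1−u_t) − f·u_t = u_t·(1−s−f) + s.
Here 1−s−f = 0.866 and s = 0.012.
u_1 = 0.121500 × 0.866 + 0.012 = 0.117219.
u_2 = 0.117219 × 0.866 + 0.012 = 0.113512.
u_3 = 0.113512 × 0.866 + 0.012 = 0.110301.
u_4 = 0.110301 × 0.866 + 0.012 = 0.107521.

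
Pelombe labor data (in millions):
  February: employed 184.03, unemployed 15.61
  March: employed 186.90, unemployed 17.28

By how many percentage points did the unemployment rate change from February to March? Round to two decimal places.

The unemployment rate changed by +0.64 percentage points.

February: labor force = 184.03 + 15.61 = 199.64; u = 15.61/199.64 = 7.82%.
March: labor force = 186.90 + 17.28 = 204.18; u = 17.28/204.18 = 8.46%.
Change = 8.46% − 7.82% = +0.64 pp.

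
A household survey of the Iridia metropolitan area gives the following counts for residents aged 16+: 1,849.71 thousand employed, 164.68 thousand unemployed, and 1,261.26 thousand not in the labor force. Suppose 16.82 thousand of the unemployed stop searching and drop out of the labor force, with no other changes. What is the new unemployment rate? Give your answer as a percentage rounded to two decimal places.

New unemployment rate ≈ 7.40%.

Initially, labor force = 1,849.71 + 164.68 = 2,014.39 thousand, so u = 164.68/2,014.39 = 8.18%.
After the change, unemployed and labor force both fall by 16.82 → E = 1,849.71, U = 147.86, labor force = 1,997.57 thousand.
New unemployment rate = 147.86 / 1,997.57 = 7.40%.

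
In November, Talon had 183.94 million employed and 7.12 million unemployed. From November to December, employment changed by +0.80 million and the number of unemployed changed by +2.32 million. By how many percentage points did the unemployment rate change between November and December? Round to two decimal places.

The unemployment rate changed by +1.13 percentage points.

November: labor force = 183.94 + 7.12 = 191.06; u = 7.12/191.06 = 3.73%.
December: labor force = 184.74 + 9.44 = 194.18; u = 9.44/194.18 = 4.86%.
Change = 4.86% − 3.73% = +1.13 pp.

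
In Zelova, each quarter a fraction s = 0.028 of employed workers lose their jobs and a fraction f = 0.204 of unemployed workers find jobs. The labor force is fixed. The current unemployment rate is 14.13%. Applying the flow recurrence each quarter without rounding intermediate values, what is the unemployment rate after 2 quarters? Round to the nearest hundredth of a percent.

Unemployment rate after two quarters ≈ 13.28%.

With a fixed labor force, u_{t+1} = u_t + s·(1−u_t) − f·u_t = u_t·(1−s−f) + s.
Here 1−s−f = 0.768 and s = 0.028.
u_1 = 0.141300 × 0.768 + 0.028 = 0.136518.
u_2 = 0.136518 × 0.768 + 0.028 = 0.132846.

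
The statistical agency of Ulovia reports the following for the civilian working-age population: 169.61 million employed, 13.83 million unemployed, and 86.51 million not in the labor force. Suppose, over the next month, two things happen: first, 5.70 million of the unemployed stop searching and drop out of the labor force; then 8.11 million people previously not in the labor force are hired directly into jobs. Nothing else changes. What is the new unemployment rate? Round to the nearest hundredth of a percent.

Initially, labor force = 169.61 + 13.83 = 183.44 million, so u = 13.83/183.44 = 7.54%.
After the first change, unemployed and labor force both fall by 5.70 → E = 169.61, U = 8.13, labor force = 177.74 million.
After the second change, employed and labor force both rise by 8.11; unemployed unchanged → E = 177.72, U = 8.13, labor force = 185.85 million.
New unemployment rate = 8.13 / 185.85 = 4.37%.

New unemployment rate ≈ 4.37%.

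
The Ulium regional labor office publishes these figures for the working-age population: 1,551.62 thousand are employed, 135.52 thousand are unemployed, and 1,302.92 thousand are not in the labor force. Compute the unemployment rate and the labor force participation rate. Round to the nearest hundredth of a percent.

Unemployment rate ≈ 8.03%; labor force participation rate ≈ 56.42%.

Labor force = employed + unemployed = 1,551.62 + 135.52 = 1,687.14 thousand.
Working-age population = 1,687.14 + 1,302.92 = 2,990.06 thousand.
Unemployment rate = 135.52 / 1,687.14 = 8.03%.
Labor force participation rate = 1,687.14 / 2,990.06 = 56.42%.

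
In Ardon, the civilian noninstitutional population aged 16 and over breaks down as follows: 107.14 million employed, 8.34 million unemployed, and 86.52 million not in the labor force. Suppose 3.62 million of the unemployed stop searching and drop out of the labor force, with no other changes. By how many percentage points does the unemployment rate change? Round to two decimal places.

The unemployment rate changes by −3.00 percentage points.

Initially, labor force = 107.14 + 8.34 = 115.48 million, so u = 8.34/115.48 = 7.22%.
After the change, unemployed and labor force both fall by 3.62 → E = 107.14, U = 4.72, labor force = 111.86 million.
New unemployment rate = 4.72 / 111.86 = 4.22%.
Change = 4.22% − 7.22% = −3.00 percentage points.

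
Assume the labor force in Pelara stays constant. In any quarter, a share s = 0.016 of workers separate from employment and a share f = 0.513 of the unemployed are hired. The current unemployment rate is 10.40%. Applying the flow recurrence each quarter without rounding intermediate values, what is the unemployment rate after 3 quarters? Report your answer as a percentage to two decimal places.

With a fixed labor force, u_{t+1} = u_t + s·(1−u_t) − f·u_t = u_t·(1−s−f) + s.
Here 1−s−f = 0.471 and s = 0.016.
u_1 = 0.104000 × 0.471 + 0.016 = 0.064984.
u_2 = 0.064984 × 0.471 + 0.016 = 0.046607.
u_3 = 0.046607 × 0.471 + 0.016 = 0.037952.

Unemployment rate after three quarters ≈ 3.80%.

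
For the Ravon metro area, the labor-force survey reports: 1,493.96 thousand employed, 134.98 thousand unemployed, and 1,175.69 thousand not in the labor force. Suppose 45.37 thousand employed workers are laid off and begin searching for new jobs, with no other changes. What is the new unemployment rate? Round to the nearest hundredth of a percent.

Initially, labor force = 1,493.96 + 134.98 = 1,628.94 thousand, so u = 134.98/1,628.94 = 8.29%.
After the change, employed falls and unemployed rises by 45.37; labor force unchanged → E = 1,448.59, U = 180.35, labor force = 1,628.94 thousand.
New unemployment rate = 180.35 / 1,628.94 = 11.07%.

New unemployment rate ≈ 11.07%.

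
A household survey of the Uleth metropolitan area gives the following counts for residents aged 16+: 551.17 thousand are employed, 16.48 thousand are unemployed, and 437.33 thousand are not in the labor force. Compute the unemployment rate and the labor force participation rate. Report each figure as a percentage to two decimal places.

Labor force = employed + unemployed = 551.17 + 16.48 = 567.65 thousand.
Working-age population = 567.65 + 437.33 = 1,004.98 thousand.
Unemployment rate = 16.48 / 567.65 = 2.90%.
Labor force participation rate = 567.65 / 1,004.98 = 56.48%.

Unemployment rate ≈ 2.90%; labor force participation rate ≈ 56.48%.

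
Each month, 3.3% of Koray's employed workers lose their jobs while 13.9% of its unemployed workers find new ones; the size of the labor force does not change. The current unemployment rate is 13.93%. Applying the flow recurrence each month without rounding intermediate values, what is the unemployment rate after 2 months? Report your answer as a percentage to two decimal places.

With a fixed labor force, u_{t+1} = u_t + s·(1−u_t) − f·u_t = u_t·(1−s−f) + s.
Here 1−s−f = 0.828 and s = 0.033.
u_1 = 0.139300 × 0.828 + 0.033 = 0.148340.
u_2 = 0.148340 × 0.828 + 0.033 = 0.155826.

Unemployment rate after two months ≈ 15.58%.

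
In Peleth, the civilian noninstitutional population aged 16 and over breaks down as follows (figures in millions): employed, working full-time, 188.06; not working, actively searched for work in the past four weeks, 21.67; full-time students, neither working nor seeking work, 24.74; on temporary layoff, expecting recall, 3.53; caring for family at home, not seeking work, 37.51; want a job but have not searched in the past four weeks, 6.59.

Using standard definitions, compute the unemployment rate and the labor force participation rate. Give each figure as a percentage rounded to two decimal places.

Employed = 188.06 million.
Unemployed = 21.67 + 3.53 = 25.20 million (jobless and actively searching, or on temporary layoff).
Labor force = 188.06 + 25.20 = 213.26 million.
Not in labor force = 24.74 + 37.51 + 6.59 = 68.84 million (those not working and not actively searching are outside the labor force — including those who want a job but have given up searching).
Civilian working-age population = 213.26 + 68.84 = 282.10 million.
Unemployment rate = 25.20 / 213.26 = 11.82%.
Labor force participation rate = 213.26 / 282.10 = 75.60%.

Unemployment rate ≈ 11.82%; labor force participation rate ≈ 75.60%.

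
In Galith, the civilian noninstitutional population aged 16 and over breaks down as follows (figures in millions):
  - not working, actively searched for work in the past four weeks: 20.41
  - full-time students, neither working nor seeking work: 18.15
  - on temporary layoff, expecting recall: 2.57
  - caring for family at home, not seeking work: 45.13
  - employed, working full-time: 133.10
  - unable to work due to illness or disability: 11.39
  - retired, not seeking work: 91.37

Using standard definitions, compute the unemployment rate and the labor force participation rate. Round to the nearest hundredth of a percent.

Employed = 133.10 million.
Unemployed = 20.41 + 2.57 = 22.98 million (jobless and actively searching, or on temporary layoff).
Labor force = 133.10 + 22.98 = 156.08 million.
Not in labor force = 18.15 + 45.13 + 11.39 + 91.37 = 166.04 million (those not working and not actively searching are outside the labor force).
Civilian working-age population = 156.08 + 166.04 = 322.12 million.
Unemployment rate = 22.98 / 156.08 = 14.72%.
Labor force participation rate = 156.08 / 322.12 = 48.45%.

Unemployment rate ≈ 14.72%; labor force participation rate ≈ 48.45%.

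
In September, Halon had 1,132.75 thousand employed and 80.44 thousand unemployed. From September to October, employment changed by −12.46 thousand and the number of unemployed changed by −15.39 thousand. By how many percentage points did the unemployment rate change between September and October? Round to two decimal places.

The unemployment rate changed by −1.14 percentage points.

September: labor force = 1,132.75 + 80.44 = 1,213.19; u = 80.44/1,213.19 = 6.63%.
October: labor force = 1,120.29 + 65.05 = 1,185.34; u = 65.05/1,185.34 = 5.49%.
Change = 5.49% − 6.63% = −1.14 pp.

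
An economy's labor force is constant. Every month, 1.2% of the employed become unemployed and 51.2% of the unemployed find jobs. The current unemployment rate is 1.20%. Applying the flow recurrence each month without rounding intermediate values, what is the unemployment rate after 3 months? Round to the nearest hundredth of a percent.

With a fixed labor force, u_{t+1} = u_t + s·(1−u_t) − f·u_t = u_t·(1−s−f) + s.
Here 1−s−f = 0.476 and s = 0.012.
u_1 = 0.012000 × 0.476 + 0.012 = 0.017712.
u_2 = 0.017712 × 0.476 + 0.012 = 0.020431.
u_3 = 0.020431 × 0.476 + 0.012 = 0.021725.

Unemployment rate after three months ≈ 2.17%.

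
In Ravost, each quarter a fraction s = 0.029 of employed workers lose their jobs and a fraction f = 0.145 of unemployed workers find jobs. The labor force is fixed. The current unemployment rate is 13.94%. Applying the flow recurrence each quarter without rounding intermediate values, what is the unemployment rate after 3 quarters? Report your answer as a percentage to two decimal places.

Unemployment rate after three quarters ≈ 15.13%.

With a fixed labor force, u_{t+1} = u_t + s·(1−u_t) − f·u_t = u_t·(1−s−f) + s.
Here 1−s−f = 0.826 and s = 0.029.
u_1 = 0.139400 × 0.826 + 0.029 = 0.144144.
u_2 = 0.144144 × 0.826 + 0.029 = 0.148063.
u_3 = 0.148063 × 0.826 + 0.029 = 0.151300.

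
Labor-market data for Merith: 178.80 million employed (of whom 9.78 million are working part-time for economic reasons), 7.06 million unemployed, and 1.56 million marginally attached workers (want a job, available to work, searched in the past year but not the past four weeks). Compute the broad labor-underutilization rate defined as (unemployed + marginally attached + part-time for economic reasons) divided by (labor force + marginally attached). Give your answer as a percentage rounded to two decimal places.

Broad underutilization rate ≈ 9.82%.

Labor force = 178.80 + 7.06 = 185.86 million.
Numerator = 7.06 + 1.56 + 9.78 = 18.40 million.
Denominator = 185.86 + 1.56 = 187.42 million.
Broad rate = 18.40 / 187.42 = 9.82%.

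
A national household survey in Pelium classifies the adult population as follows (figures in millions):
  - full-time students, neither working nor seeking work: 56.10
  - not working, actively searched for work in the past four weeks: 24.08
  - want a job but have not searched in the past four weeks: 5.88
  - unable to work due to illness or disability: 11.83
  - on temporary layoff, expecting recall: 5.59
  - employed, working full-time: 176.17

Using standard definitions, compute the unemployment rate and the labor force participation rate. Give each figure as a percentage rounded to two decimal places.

Unemployment rate ≈ 14.41%; labor force participation rate ≈ 73.61%.

Employed = 176.17 million.
Unemployed = 24.08 + 5.59 = 29.67 million (jobless and actively searching, or on temporary layoff).
Labor force = 176.17 + 29.67 = 205.84 million.
Not in labor force = 56.10 + 5.88 + 11.83 = 73.81 million (those not working and not actively searching are outside the labor force — including those who want a job but have given up searching).
Civilian working-age population = 205.84 + 73.81 = 279.65 million.
Unemployment rate = 29.67 / 205.84 = 14.41%.
Labor force participation rate = 205.84 / 279.65 = 73.61%.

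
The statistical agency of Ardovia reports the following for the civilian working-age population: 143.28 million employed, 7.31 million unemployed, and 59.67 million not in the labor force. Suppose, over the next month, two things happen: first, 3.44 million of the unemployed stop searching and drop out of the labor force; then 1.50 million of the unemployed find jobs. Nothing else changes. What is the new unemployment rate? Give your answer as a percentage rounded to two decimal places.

New unemployment rate ≈ 1.61%.

Initially, labor force = 143.28 + 7.31 = 150.59 million, so u = 7.31/150.59 = 4.85%.
After the first change, unemployed and labor force both fall by 3.44 → E = 143.28, U = 3.87, labor force = 147.15 million.
After the second change, unemployed falls and employed rises by 1.50; labor force unchanged → E = 144.78, U = 2.37, labor force = 147.15 million.
New unemployment rate = 2.37 / 147.15 = 1.61%.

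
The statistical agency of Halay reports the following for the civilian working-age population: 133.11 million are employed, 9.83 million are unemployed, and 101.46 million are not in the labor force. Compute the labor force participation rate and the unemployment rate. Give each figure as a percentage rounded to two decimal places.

Labor force participation rate ≈ 58.49%; unemployment rate ≈ 6.88%.

Labor force = employed + unemployed = 133.11 + 9.83 = 142.94 million.
Working-age population = 142.94 + 101.46 = 244.40 million.
Unemployment rate = 9.83 / 142.94 = 6.88%.
Labor force participation rate = 142.94 / 244.40 = 58.49%.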